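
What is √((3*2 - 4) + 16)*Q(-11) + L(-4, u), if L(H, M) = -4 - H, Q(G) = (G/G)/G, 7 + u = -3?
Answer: -3*√2/11 ≈ -0.38569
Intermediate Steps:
u = -10 (u = -7 - 3 = -10)
Q(G) = 1/G
√((3*2 - 4) + 16)*Q(-11) + L(-4, u) = √((3*2 - 4) + 16)/(-11) + (-4 - 1*(-4)) = √((6 - 4) + 16)*(-1/11) + (-4 + 4) = √(2 + 16)*(-1/11) + 0 = √18*(-1/11) + 0 = (3*√2)*(-1/11) + 0 = -3*√2/11 + 0 = -3*√2/11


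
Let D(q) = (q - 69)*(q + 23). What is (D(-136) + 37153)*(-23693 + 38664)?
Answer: 903020778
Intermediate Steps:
D(q) = (-69 + q)*(23 + q)
(D(-136) + 37153)*(-23693 + 38664) = ((-1587 + (-136)² - 46*(-136)) + 37153)*(-23693 + 38664) = ((-1587 + 18496 + 6256) + 37153)*14971 = (23165 + 37153)*14971 = 60318*14971 = 903020778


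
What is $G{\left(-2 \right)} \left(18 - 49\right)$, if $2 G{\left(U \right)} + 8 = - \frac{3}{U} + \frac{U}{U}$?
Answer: $\frac{341}{4} \approx 85.25$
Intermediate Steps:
$G{\left(U \right)} = - \frac{7}{2} - \frac{3}{2 U}$ ($G{\left(U \right)} = -4 + \frac{- \frac{3}{U} + \frac{U}{U}}{2} = -4 + \frac{- \frac{3}{U} + 1}{2} = -4 + \frac{1 - \frac{3}{U}}{2} = -4 + \left(\frac{1}{2} - \frac{3}{2 U}\right) = - \frac{7}{2} - \frac{3}{2 U}$)
$G{\left(-2 \right)} \left(18 - 49\right) = \frac{-3 - -14}{2 \left(-2\right)} \left(18 - 49\right) = \frac{1}{2} \left(- \frac{1}{2}\right) \left(-3 + 14\right) \left(-31\right) = \frac{1}{2} \left(- \frac{1}{2}\right) 11 \left(-31\right) = \left(- \frac{11}{4}\right) \left(-31\right) = \frac{341}{4}$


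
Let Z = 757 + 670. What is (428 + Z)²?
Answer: 3441025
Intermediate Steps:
Z = 1427
(428 + Z)² = (428 + 1427)² = 1855² = 3441025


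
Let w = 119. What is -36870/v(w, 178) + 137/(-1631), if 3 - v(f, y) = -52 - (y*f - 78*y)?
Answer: -20380777/3997581 ≈ -5.0983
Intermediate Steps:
v(f, y) = 55 - 78*y + f*y (v(f, y) = 3 - (-52 - (y*f - 78*y)) = 3 - (-52 - (f*y - 78*y)) = 3 - (-52 - (-78*y + f*y)) = 3 - (-52 + (78*y - f*y)) = 3 - (-52 + 78*y - f*y) = 3 + (52 - 78*y + f*y) = 55 - 78*y + f*y)
-36870/v(w, 178) + 137/(-1631) = -36870/(55 - 78*178 + 119*178) + 137/(-1631) = -36870/(55 - 13884 + 21182) + 137*(-1/1631) = -36870/7353 - 137/1631 = -36870*1/7353 - 137/1631 = -12290/2451 - 137/1631 = -20380777/3997581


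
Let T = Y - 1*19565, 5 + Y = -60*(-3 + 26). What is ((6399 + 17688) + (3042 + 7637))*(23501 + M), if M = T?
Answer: 88688066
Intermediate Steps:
Y = -1385 (Y = -5 - 60*(-3 + 26) = -5 - 60*23 = -5 - 1380 = -1385)
T = -20950 (T = -1385 - 1*19565 = -1385 - 19565 = -20950)
M = -20950
((6399 + 17688) + (3042 + 7637))*(23501 + M) = ((6399 + 17688) + (3042 + 7637))*(23501 - 20950) = (24087 + 10679)*2551 = 34766*2551 = 88688066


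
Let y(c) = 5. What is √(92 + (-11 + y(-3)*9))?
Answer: 3*√14 ≈ 11.225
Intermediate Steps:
√(92 + (-11 + y(-3)*9)) = √(92 + (-11 + 5*9)) = √(92 + (-11 + 45)) = √(92 + 34) = √126 = 3*√14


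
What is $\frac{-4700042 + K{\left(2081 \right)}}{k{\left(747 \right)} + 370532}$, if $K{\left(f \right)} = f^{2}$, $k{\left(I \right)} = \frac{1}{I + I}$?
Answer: $- \frac{552004614}{553574809} \approx -0.99716$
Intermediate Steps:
$k{\left(I \right)} = \frac{1}{2 I}$
$\frac{-4700042 + K{\left(2081 \right)}}{k{\left(747 \right)} + 370532} = \frac{-4700042 + 2081^{2}}{\frac{1}{2 \cdot 747} + 370532} = \frac{-4700042 + 4330561}{\frac{1}{2} \cdot \frac{1}{747} + 370532} = - \frac{369481}{\frac{1}{1494} + 370532} = - \frac{369481}{\frac{553574809}{1494}} = \left(-369481\right) \frac{1494}{553574809} = - \frac{552004614}{553574809}$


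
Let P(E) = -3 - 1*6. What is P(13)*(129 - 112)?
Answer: -153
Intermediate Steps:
P(E) = -9 (P(E) = -3 - 6 = -9)
P(13)*(129 - 112) = -9*(129 - 112) = -9*17 = -153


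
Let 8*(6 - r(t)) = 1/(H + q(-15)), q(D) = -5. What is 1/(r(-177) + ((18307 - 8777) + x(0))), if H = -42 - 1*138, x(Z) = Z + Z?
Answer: 1480/14113281 ≈ 0.00010487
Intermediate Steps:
x(Z) = 2*Z
H = -180 (H = -42 - 138 = -180)
r(t) = 8881/1480 (r(t) = 6 - 1/(8*(-180 - 5)) = 6 - 1/8/(-185) = 6 - 1/8*(-1/185) = 6 + 1/1480 = 8881/1480)
1/(r(-177) + ((18307 - 8777) + x(0))) = 1/(8881/1480 + ((18307 - 8777) + 2*0)) = 1/(8881/1480 + (9530 + 0)) = 1/(8881/1480 + 9530) = 1/(14113281/1480) = 1480/14113281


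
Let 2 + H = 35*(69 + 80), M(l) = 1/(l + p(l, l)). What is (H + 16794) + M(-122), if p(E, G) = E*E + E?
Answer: 322182481/14640 ≈ 22007.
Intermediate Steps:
p(E, G) = E + E² (p(E, G) = E² + E = E + E²)
M(l) = 1/(l + l*(1 + l))
H = 5213 (H = -2 + 35*(69 + 80) = -2 + 35*149 = -2 + 5215 = 5213)
(H + 16794) + M(-122) = (5213 + 16794) + 1/((-122)*(2 - 122)) = 22007 - 1/122/(-120) = 22007 - 1/122*(-1/120) = 22007 + 1/14640 = 322182481/14640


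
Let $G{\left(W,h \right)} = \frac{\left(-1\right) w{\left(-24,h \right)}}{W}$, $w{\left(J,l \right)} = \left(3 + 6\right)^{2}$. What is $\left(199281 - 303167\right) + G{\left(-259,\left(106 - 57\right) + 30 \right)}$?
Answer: $- \frac{26906393}{259} \approx -1.0389 \cdot 10^{5}$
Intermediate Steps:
$w{\left(J,l \right)} = 81$ ($w{\left(J,l \right)} = 9^{2} = 81$)
$G{\left(W,h \right)} = - \frac{81}{W}$ ($G{\left(W,h \right)} = \frac{\left(-1\right) 81}{W} = - \frac{81}{W}$)
$\left(199281 - 303167\right) + G{\left(-259,\left(106 - 57\right) + 30 \right)} = \left(199281 - 303167\right) - \frac{81}{-259} = -103886 - - \frac{81}{259} = -103886 + \frac{81}{259} = - \frac{26906393}{259}$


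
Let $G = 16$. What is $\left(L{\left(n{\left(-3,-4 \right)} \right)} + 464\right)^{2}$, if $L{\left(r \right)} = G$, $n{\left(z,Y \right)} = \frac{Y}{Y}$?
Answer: $230400$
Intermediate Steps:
$n{\left(z,Y \right)} = 1$
$L{\left(r \right)} = 16$
$\left(L{\left(n{\left(-3,-4 \right)} \right)} + 464\right)^{2} = \left(16 + 464\right)^{2} = 480^{2} = 230400$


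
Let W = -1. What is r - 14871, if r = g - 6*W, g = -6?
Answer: -14871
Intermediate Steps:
r = 0 (r = -6 - 6*(-1) = -6 + 6 = 0)
r - 14871 = 0 - 14871 = -14871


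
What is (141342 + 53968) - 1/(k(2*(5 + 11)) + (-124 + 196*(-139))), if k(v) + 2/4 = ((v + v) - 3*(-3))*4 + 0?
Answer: 10576622432/54153 ≈ 1.9531e+5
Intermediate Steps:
k(v) = 71/2 + 8*v (k(v) = -½ + (((v + v) - 3*(-3))*4 + 0) = -½ + ((2*v + 9)*4 + 0) = -½ + ((9 + 2*v)*4 + 0) = -½ + ((36 + 8*v) + 0) = -½ + (36 + 8*v) = 71/2 + 8*v)
(141342 + 53968) - 1/(k(2*(5 + 11)) + (-124 + 196*(-139))) = (141342 + 53968) - 1/((71/2 + 8*(2*(5 + 11))) + (-124 + 196*(-139))) = 195310 - 1/((71/2 + 8*(2*16)) + (-124 - 27244)) = 195310 - 1/((71/2 + 8*32) - 27368) = 195310 - 1/((71/2 + 256) - 27368) = 195310 - 1/(583/2 - 27368) = 195310 - 1/(-54153/2) = 195310 - 1*(-2/54153) = 195310 + 2/54153 = 10576622432/54153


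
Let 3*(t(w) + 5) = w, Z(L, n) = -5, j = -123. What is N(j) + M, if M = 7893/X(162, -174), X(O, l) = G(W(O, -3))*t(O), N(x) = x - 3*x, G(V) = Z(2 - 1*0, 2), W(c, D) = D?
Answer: 52377/245 ≈ 213.78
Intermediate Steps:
G(V) = -5
N(x) = -2*x
t(w) = -5 + w/3
X(O, l) = 25 - 5*O/3 (X(O, l) = -5*(-5 + O/3) = 25 - 5*O/3)
M = -7893/245 (M = 7893/(25 - 5/3*162) = 7893/(25 - 270) = 7893/(-245) = 7893*(-1/245) = -7893/245 ≈ -32.216)
N(j) + M = -2*(-123) - 7893/245 = 246 - 7893/245 = 52377/245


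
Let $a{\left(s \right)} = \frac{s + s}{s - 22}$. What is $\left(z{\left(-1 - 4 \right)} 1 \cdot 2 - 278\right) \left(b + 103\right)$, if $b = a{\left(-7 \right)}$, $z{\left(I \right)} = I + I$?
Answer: $- \frac{894298}{29} \approx -30838.0$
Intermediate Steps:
$a{\left(s \right)} = \frac{2 s}{-22 + s}$
$z{\left(I \right)} = 2 I$
$b = \frac{14}{29}$ ($b = 2 \left(-7\right) \frac{1}{-22 - 7} = 2 \left(-7\right) \frac{1}{-29} = 2 \left(-7\right) \left(- \frac{1}{29}\right) = \frac{14}{29} \approx 0.48276$)
$\left(z{\left(-1 - 4 \right)} 1 \cdot 2 - 278\right) \left(b + 103\right) = \left(2 \left(-1 - 4\right) 1 \cdot 2 - 278\right) \left(\frac{14}{29} + 103\right) = \left(2 \left(-1 - 4\right) 1 \cdot 2 - 278\right) \frac{3001}{29} = \left(2 \left(-5\right) 1 \cdot 2 - 278\right) \frac{3001}{29} = \left(\left(-10\right) 1 \cdot 2 - 278\right) \frac{3001}{29} = \left(\left(-10\right) 2 - 278\right) \frac{3001}{29} = \left(-20 - 278\right) \frac{3001}{29} = \left(-298\right) \frac{3001}{29} = - \frac{894298}{29}$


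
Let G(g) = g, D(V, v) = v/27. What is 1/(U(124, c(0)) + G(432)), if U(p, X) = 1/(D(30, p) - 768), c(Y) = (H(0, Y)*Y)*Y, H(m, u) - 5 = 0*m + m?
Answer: 20612/8904357 ≈ 0.0023148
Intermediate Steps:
H(m, u) = 5 + m (H(m, u) = 5 + (0*m + m) = 5 + (0 + m) = 5 + m)
D(V, v) = v/27 (D(V, v) = v*(1/27) = v/27)
c(Y) = 5*Y**2 (c(Y) = ((5 + 0)*Y)*Y = (5*Y)*Y = 5*Y**2)
U(p, X) = 1/(-768 + p/27) (U(p, X) = 1/(p/27 - 768) = 1/(-768 + p/27))
1/(U(124, c(0)) + G(432)) = 1/(27/(-20736 + 124) + 432) = 1/(27/(-20612) + 432) = 1/(27*(-1/20612) + 432) = 1/(-27/20612 + 432) = 1/(8904357/20612) = 20612/8904357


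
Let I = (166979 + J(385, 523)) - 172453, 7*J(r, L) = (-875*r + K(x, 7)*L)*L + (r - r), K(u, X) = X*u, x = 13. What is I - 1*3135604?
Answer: -24754576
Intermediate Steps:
J(r, L) = L*(-875*r + 91*L)/7 (J(r, L) = ((-875*r + (7*13)*L)*L + (r - r))/7 = ((-875*r + 91*L)*L + 0)/7 = (L*(-875*r + 91*L) + 0)/7 = (L*(-875*r + 91*L))/7 = L*(-875*r + 91*L)/7)
I = -21618972 (I = (166979 + 523*(-125*385 + 13*523)) - 172453 = (166979 + 523*(-48125 + 6799)) - 172453 = (166979 + 523*(-41326)) - 172453 = (166979 - 21613498) - 172453 = -21446519 - 172453 = -21618972)
I - 1*3135604 = -21618972 - 1*3135604 = -21618972 - 3135604 = -24754576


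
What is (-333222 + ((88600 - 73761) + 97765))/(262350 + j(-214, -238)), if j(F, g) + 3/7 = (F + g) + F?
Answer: -1544326/1831785 ≈ -0.84307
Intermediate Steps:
j(F, g) = -3/7 + g + 2*F (j(F, g) = -3/7 + ((F + g) + F) = -3/7 + (g + 2*F) = -3/7 + g + 2*F)
(-333222 + ((88600 - 73761) + 97765))/(262350 + j(-214, -238)) = (-333222 + ((88600 - 73761) + 97765))/(262350 + (-3/7 - 238 + 2*(-214))) = (-333222 + (14839 + 97765))/(262350 + (-3/7 - 238 - 428)) = (-333222 + 112604)/(262350 - 4665/7) = -220618/1831785/7 = -220618*7/1831785 = -1544326/1831785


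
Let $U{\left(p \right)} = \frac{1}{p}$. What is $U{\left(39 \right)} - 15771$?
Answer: $- \frac{615068}{39} \approx -15771.0$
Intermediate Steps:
$U{\left(39 \right)} - 15771 = \frac{1}{39} - 15771 = - \frac{615068}{39}$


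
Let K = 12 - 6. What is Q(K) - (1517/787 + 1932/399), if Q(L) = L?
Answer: -11509/14953 ≈ -0.76968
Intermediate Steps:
K = 6
Q(K) - (1517/787 + 1932/399) = 6 - (1517/787 + 1932/399) = 6 - (1517*(1/787) + 1932*(1/399)) = 6 - (1517/787 + 92/19) = 6 - 1*101227/14953 = 6 - 101227/14953 = -11509/14953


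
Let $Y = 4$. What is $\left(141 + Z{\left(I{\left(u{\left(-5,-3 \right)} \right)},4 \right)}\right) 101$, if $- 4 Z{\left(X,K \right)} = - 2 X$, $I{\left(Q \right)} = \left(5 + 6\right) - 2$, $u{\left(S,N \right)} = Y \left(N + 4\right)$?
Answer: $\frac{29391}{2} \approx 14696.0$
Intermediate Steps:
$u{\left(S,N \right)} = 16 + 4 N$ ($u{\left(S,N \right)} = 4 \left(N + 4\right) = 4 \left(4 + N\right) = 16 + 4 N$)
$I{\left(Q \right)} = 9$ ($I{\left(Q \right)} = 11 - 2 = 9$)
$Z{\left(X,K \right)} = \frac{X}{2}$ ($Z{\left(X,K \right)} = - \frac{\left(-2\right) X}{4} = \frac{X}{2}$)
$\left(141 + Z{\left(I{\left(u{\left(-5,-3 \right)} \right)},4 \right)}\right) 101 = \left(141 + \frac{1}{2} \cdot 9\right) 101 = \left(141 + \frac{9}{2}\right) 101 = \frac{291}{2} \cdot 101 = \frac{29391}{2}$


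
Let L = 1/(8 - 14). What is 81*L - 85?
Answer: -197/2 ≈ -98.500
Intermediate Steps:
L = -1/6 (L = 1/(-6) = -1/6 ≈ -0.16667)
81*L - 85 = 81*(-1/6) - 85 = -27/2 - 85 = -197/2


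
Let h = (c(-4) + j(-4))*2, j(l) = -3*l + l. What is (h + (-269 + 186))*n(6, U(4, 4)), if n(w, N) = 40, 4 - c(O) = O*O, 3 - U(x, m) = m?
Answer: -3640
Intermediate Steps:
U(x, m) = 3 - m
j(l) = -2*l
c(O) = 4 - O² (c(O) = 4 - O*O = 4 - O²)
h = -8 (h = ((4 - 1*(-4)²) - 2*(-4))*2 = ((4 - 1*16) + 8)*2 = ((4 - 16) + 8)*2 = (-12 + 8)*2 = -4*2 = -8)
(h + (-269 + 186))*n(6, U(4, 4)) = (-8 + (-269 + 186))*40 = (-8 - 83)*40 = -91*40 = -3640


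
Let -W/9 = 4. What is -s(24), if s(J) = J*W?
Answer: 864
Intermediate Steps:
W = -36 (W = -9*4 = -36)
s(J) = -36*J (s(J) = J*(-36) = -36*J)
-s(24) = -(-36)*24 = -1*(-864) = 864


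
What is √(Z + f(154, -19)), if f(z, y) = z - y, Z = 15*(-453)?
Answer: I*√6622 ≈ 81.376*I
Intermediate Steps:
Z = -6795
√(Z + f(154, -19)) = √(-6795 + (154 - 1*(-19))) = √(-6795 + (154 + 19)) = √(-6795 + 173) = √(-6622) = I*√6622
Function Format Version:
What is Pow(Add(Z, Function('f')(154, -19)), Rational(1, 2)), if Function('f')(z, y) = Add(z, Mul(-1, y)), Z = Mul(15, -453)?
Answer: Mul(I, Pow(6622, Rational(1, 2))) ≈ Mul(81.376, I)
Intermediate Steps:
Z = -6795
Pow(Add(Z, Function('f')(154, -19)), Rational(1, 2)) = Pow(Add(-6795, Add(154, Mul(-1, -19))), Rational(1, 2)) = Pow(Add(-6795, Add(154, 19)), Rational(1, 2)) = Pow(Add(-6795, 173), Rational(1, 2)) = Pow(-6622, Rational(1, 2)) = Mul(I, Pow(6622, Rational(1, 2)))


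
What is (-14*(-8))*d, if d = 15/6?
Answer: 280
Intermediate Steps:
d = 5/2 (d = 15*(1/6) = 5/2 ≈ 2.5000)
(-14*(-8))*d = -14*(-8)*(5/2) = 112*(5/2) = 280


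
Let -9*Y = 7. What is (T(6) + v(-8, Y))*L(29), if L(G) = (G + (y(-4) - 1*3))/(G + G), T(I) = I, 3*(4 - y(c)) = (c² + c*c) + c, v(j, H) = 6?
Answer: 124/29 ≈ 4.2759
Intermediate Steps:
Y = -7/9 (Y = -⅑*7 = -7/9 ≈ -0.77778)
y(c) = 4 - 2*c²/3 - c/3 (y(c) = 4 - ((c² + c*c) + c)/3 = 4 - ((c² + c²) + c)/3 = 4 - (2*c² + c)/3 = 4 - (c + 2*c²)/3 = 4 + (-2*c²/3 - c/3) = 4 - 2*c²/3 - c/3)
L(G) = (-25/3 + G)/(2*G) (L(G) = (G + ((4 - ⅔*(-4)² - ⅓*(-4)) - 1*3))/(G + G) = (G + ((4 - ⅔*16 + 4/3) - 3))/((2*G)) = (G + ((4 - 32/3 + 4/3) - 3))*(1/(2*G)) = (G + (-16/3 - 3))*(1/(2*G)) = (G - 25/3)*(1/(2*G)) = (-25/3 + G)*(1/(2*G)) = (-25/3 + G)/(2*G))
(T(6) + v(-8, Y))*L(29) = (6 + 6)*((⅙)*(-25 + 3*29)/29) = 12*((⅙)*(1/29)*(-25 + 87)) = 12*((⅙)*(1/29)*62) = 12*(31/87) = 124/29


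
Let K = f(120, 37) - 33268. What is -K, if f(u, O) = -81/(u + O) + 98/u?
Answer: 313381727/9420 ≈ 33268.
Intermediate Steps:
f(u, O) = -81/(O + u) + 98/u
K = -313381727/9420 (K = (17*120 + 98*37)/(120*(37 + 120)) - 33268 = (1/120)*(2040 + 3626)/157 - 33268 = (1/120)*(1/157)*5666 - 33268 = 2833/9420 - 33268 = -313381727/9420 ≈ -33268.)
-K = -1*(-313381727/9420) = 313381727/9420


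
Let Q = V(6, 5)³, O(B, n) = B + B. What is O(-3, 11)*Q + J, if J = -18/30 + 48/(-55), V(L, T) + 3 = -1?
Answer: 21039/55 ≈ 382.53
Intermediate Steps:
O(B, n) = 2*B
V(L, T) = -4 (V(L, T) = -3 - 1 = -4)
J = -81/55 (J = -18*1/30 + 48*(-1/55) = -⅗ - 48/55 = -81/55 ≈ -1.4727)
Q = -64 (Q = (-4)³ = -64)
O(-3, 11)*Q + J = (2*(-3))*(-64) - 81/55 = -6*(-64) - 81/55 = 384 - 81/55 = 21039/55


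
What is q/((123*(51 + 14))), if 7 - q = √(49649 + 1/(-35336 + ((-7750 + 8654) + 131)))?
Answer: 7/7995 - 2*√1622637720743/91412165 ≈ -0.026994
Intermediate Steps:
q = 7 - 6*√1622637720743/34301 (q = 7 - √(49649 + 1/(-35336 + ((-7750 + 8654) + 131))) = 7 - √(49649 + 1/(-35336 + (904 + 131))) = 7 - √(49649 + 1/(-35336 + 1035)) = 7 - √(49649 + 1/(-34301)) = 7 - √(49649 - 1/34301) = 7 - √(1703010348/34301) = 7 - 6*√1622637720743/34301 ≈ -215.82)
q/((123*(51 + 14))) = (7 - 6*√1622637720743/34301)/((123*(51 + 14))) = (7 - 6*√1622637720743/34301)/((123*65)) = (7 - 6*√1622637720743/34301)/7995 = (7 - 6*√1622637720743/34301)*(1/7995) = 7/7995 - 2*√1622637720743/91412165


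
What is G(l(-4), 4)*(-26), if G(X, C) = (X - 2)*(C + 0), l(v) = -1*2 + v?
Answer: 832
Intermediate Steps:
l(v) = -2 + v
G(X, C) = C*(-2 + X) (G(X, C) = (-2 + X)*C = C*(-2 + X))
G(l(-4), 4)*(-26) = (4*(-2 + (-2 - 4)))*(-26) = (4*(-2 - 6))*(-26) = (4*(-8))*(-26) = -32*(-26) = 832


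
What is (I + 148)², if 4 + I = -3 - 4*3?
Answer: 16641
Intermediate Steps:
I = -19 (I = -4 + (-3 - 4*3) = -4 + (-3 - 12) = -4 - 15 = -19)
(I + 148)² = (-19 + 148)² = 129² = 16641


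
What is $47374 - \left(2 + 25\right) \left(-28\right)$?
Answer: $48130$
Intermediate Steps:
$47374 - \left(2 + 25\right) \left(-28\right) = 47374 - 27 \left(-28\right) = 47374 - -756 = 47374 + 756 = 48130$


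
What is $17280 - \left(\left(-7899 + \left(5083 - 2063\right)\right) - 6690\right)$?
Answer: $28849$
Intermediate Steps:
$17280 - \left(\left(-7899 + \left(5083 - 2063\right)\right) - 6690\right) = 17280 - \left(\left(-7899 + 3020\right) - 6690\right) = 17280 - \left(-4879 - 6690\right) = 17280 - -11569 = 17280 + 11569 = 28849$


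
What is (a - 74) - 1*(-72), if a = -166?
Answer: -168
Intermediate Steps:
(a - 74) - 1*(-72) = (-166 - 74) - 1*(-72) = -240 + 72 = -168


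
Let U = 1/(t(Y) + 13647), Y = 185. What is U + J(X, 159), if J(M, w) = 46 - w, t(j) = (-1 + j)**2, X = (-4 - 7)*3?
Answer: -5367838/47503 ≈ -113.00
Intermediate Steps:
X = -33 (X = -11*3 = -33)
U = 1/47503 (U = 1/((-1 + 185)**2 + 13647) = 1/(184**2 + 13647) = 1/(33856 + 13647) = 1/47503 ≈ 2.1051e-5)
U + J(X, 159) = 1/47503 + (46 - 1*159) = 1/47503 + (46 - 159) = 1/47503 - 113 = -5367838/47503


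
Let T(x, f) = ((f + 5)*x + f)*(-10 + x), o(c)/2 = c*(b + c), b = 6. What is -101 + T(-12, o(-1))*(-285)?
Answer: 313399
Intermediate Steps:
o(c) = 2*c*(6 + c) (o(c) = 2*(c*(6 + c)) = 2*c*(6 + c))
T(x, f) = (-10 + x)*(f + x*(5 + f)) (T(x, f) = ((5 + f)*x + f)*(-10 + x) = (x*(5 + f) + f)*(-10 + x) = (f + x*(5 + f))*(-10 + x) = (-10 + x)*(f + x*(5 + f)))
-101 + T(-12, o(-1))*(-285) = -101 + (-50*(-12) - 20*(-1)*(6 - 1) + 5*(-12)² + (2*(-1)*(6 - 1))*(-12)² - 9*2*(-1)*(6 - 1)*(-12))*(-285) = -101 + (600 - 20*(-1)*5 + 5*144 + (2*(-1)*5)*144 - 9*2*(-1)*5*(-12))*(-285) = -101 + (600 - 10*(-10) + 720 - 10*144 - 9*(-10)*(-12))*(-285) = -101 + (600 + 100 + 720 - 1440 - 1080)*(-285) = -101 - 1100*(-285) = -101 + 313500 = 313399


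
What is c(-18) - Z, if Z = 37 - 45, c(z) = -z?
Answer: 26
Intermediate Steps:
Z = -8
c(-18) - Z = -1*(-18) - 1*(-8) = 18 + 8 = 26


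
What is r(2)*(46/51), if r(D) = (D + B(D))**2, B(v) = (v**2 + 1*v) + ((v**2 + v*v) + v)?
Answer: 4968/17 ≈ 292.24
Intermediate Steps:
B(v) = 2*v + 3*v**2 (B(v) = (v**2 + v) + ((v**2 + v**2) + v) = (v + v**2) + (2*v**2 + v) = (v + v**2) + (v + 2*v**2) = 2*v + 3*v**2)
r(D) = (D + D*(2 + 3*D))**2
r(2)*(46/51) = (9*2**2*(1 + 2)**2)*(46/51) = (9*4*3**2)*(46*(1/51)) = (9*4*9)*(46/51) = 324*(46/51) = 4968/17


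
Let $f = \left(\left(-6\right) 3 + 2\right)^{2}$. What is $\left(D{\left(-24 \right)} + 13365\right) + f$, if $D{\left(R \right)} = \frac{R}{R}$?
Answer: $13622$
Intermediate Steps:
$D{\left(R \right)} = 1$
$f = 256$ ($f = \left(-18 + 2\right)^{2} = \left(-16\right)^{2} = 256$)
$\left(D{\left(-24 \right)} + 13365\right) + f = \left(1 + 13365\right) + 256 = 13366 + 256 = 13622$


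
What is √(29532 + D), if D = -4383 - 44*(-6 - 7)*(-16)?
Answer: √15997 ≈ 126.48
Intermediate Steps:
D = -13535 (D = -4383 - 44*(-13)*(-16) = -4383 - (-572)*(-16) = -4383 - 1*9152 = -4383 - 9152 = -13535)
√(29532 + D) = √(29532 - 13535) = √15997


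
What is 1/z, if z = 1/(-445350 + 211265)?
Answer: -234085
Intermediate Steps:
z = -1/234085 (z = 1/(-234085) = -1/234085 ≈ -4.2720e-6)
1/z = 1/(-1/234085) = -234085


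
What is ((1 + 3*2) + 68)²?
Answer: 5625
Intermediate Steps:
((1 + 3*2) + 68)² = ((1 + 6) + 68)² = (7 + 68)² = 75² = 5625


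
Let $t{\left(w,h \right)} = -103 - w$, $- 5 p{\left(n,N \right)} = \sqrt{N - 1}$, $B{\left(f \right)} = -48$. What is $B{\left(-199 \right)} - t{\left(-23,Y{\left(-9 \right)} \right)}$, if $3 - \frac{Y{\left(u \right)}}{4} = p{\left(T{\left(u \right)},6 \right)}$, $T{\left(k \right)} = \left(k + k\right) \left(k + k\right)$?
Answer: $32$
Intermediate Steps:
$T{\left(k \right)} = 4 k^{2}$ ($T{\left(k \right)} = 2 k 2 k = 4 k^{2}$)
$p{\left(n,N \right)} = - \frac{\sqrt{-1 + N}}{5}$ ($p{\left(n,N \right)} = - \frac{\sqrt{N - 1}}{5} = - \frac{\sqrt{-1 + N}}{5}$)
$Y{\left(u \right)} = 12 + \frac{4 \sqrt{5}}{5}$ ($Y{\left(u \right)} = 12 - 4 \left(- \frac{\sqrt{-1 + 6}}{5}\right) = 12 - 4 \left(- \frac{\sqrt{5}}{5}\right) = 12 + \frac{4 \sqrt{5}}{5}$)
$B{\left(-199 \right)} - t{\left(-23,Y{\left(-9 \right)} \right)} = -48 - \left(-103 - -23\right) = -48 - \left(-103 + 23\right) = -48 - -80 = -48 + 80 = 32$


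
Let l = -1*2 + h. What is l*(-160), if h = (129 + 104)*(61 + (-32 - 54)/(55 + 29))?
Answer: -46947440/21 ≈ -2.2356e+6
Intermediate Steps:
h = 586927/42 (h = 233*(61 - 86/84) = 233*(61 - 86*1/84) = 233*(61 - 43/42) = 233*(2519/42) = 586927/42 ≈ 13974.)
l = 586843/42 (l = -1*2 + 586927/42 = -2 + 586927/42 = 586843/42 ≈ 13972.)
l*(-160) = (586843/42)*(-160) = -46947440/21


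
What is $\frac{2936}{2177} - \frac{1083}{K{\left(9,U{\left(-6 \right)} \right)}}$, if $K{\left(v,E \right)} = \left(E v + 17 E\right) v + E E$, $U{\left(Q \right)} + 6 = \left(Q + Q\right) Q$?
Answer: $\frac{18591703}{14368200} \approx 1.2939$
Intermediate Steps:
$U{\left(Q \right)} = -6 + 2 Q^{2}$ ($U{\left(Q \right)} = -6 + \left(Q + Q\right) Q = -6 + 2 Q Q = -6 + 2 Q^{2}$)
$K{\left(v,E \right)} = E^{2} + v \left(17 E + E v\right)$ ($K{\left(v,E \right)} = \left(17 E + E v\right) v + E^{2} = v \left(17 E + E v\right) + E^{2} = E^{2} + v \left(17 E + E v\right)$)
$\frac{2936}{2177} - \frac{1083}{K{\left(9,U{\left(-6 \right)} \right)}} = \frac{2936}{2177} - \frac{1083}{\left(-6 + 2 \left(-6\right)^{2}\right) \left(\left(-6 + 2 \left(-6\right)^{2}\right) + 9^{2} + 17 \cdot 9\right)} = 2936 \cdot \frac{1}{2177} - \frac{1083}{\left(-6 + 2 \cdot 36\right) \left(\left(-6 + 2 \cdot 36\right) + 81 + 153\right)} = \frac{2936}{2177} - \frac{1083}{\left(-6 + 72\right) \left(\left(-6 + 72\right) + 81 + 153\right)} = \frac{2936}{2177} - \frac{1083}{66 \left(66 + 81 + 153\right)} = \frac{2936}{2177} - \frac{1083}{66 \cdot 300} = \frac{2936}{2177} - \frac{1083}{19800} = \frac{2936}{2177} - \frac{361}{6600} = \frac{18591703}{14368200}$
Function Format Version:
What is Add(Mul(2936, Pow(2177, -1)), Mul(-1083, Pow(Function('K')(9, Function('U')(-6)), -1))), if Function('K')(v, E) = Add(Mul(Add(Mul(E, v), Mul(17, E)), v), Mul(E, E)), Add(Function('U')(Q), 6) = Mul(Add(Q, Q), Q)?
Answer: Rational(18591703, 14368200) ≈ 1.2939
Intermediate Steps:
Function('U')(Q) = Add(-6, Mul(2, Pow(Q, 2))) (Function('U')(Q) = Add(-6, Mul(Add(Q, Q), Q)) = Add(-6, Mul(Mul(2, Q), Q)) = Add(-6, Mul(2, Pow(Q, 2))))
Function('K')(v, E) = Add(Pow(E, 2), Mul(v, Add(Mul(17, E), Mul(E, v)))) (Function('K')(v, E) = Add(Mul(Add(Mul(17, E), Mul(E, v)), v), Pow(E, 2)) = Add(Mul(v, Add(Mul(17, E), Mul(E, v))), Pow(E, 2)) = Add(Pow(E, 2), Mul(v, Add(Mul(17, E), Mul(E, v)))))
Add(Mul(2936, Pow(2177, -1)), Mul(-1083, Pow(Function('K')(9, Function('U')(-6)), -1))) = Add(Mul(2936, Pow(2177, -1)), Mul(-1083, Pow(Mul(Add(-6, Mul(2, Pow(-6, 2))), Add(Add(-6, Mul(2, Pow(-6, 2))), Pow(9, 2), Mul(17, 9))), -1))) = Add(Mul(2936, Rational(1, 2177)), Mul(-1083, Pow(Mul(Add(-6, Mul(2, 36)), Add(Add(-6, Mul(2, 36)), 81, 153)), -1))) = Add(Rational(2936, 2177), Mul(-1083, Pow(Mul(Add(-6, 72), Add(Add(-6, 72), 81, 153)), -1))) = Add(Rational(2936, 2177), Mul(-1083, Pow(Mul(66, Add(66, 81, 153)), -1))) = Add(Rational(2936, 2177), Mul(-1083, Pow(Mul(66, 300), -1))) = Add(Rational(2936, 2177), Mul(-1083, Pow(19800, -1))) = Add(Rational(2936, 2177), Mul(-1083, Rational(1, 19800))) = Add(Rational(2936, 2177), Rational(-361, 6600)) = Rational(18591703, 14368200)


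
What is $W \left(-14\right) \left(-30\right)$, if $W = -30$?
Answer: $-12600$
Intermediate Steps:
$W \left(-14\right) \left(-30\right) = \left(-30\right) \left(-14\right) \left(-30\right) = 420 \left(-30\right) = -12600$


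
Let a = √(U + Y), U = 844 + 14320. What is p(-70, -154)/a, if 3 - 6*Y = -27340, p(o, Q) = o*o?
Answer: 4900*√709962/118327 ≈ 34.892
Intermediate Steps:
p(o, Q) = o²
Y = 27343/6 (Y = ½ - ⅙*(-27340) = ½ + 13670/3 = 27343/6 ≈ 4557.2)
U = 15164
a = √709962/6 (a = √(15164 + 27343/6) = √(118327/6) = √709962/6 ≈ 140.43)
p(-70, -154)/a = (-70)²/((√709962/6)) = 4900*(√709962/118327) = 4900*√709962/118327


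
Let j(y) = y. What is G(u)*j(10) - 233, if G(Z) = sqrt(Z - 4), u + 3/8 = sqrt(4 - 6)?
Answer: -233 + 5*sqrt(-70 + 16*I*sqrt(2))/2 ≈ -229.66 + 21.181*I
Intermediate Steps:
u = -3/8 + I*sqrt(2) (u = -3/8 + sqrt(4 - 6) = -3/8 + sqrt(-2) = -3/8 + I*sqrt(2) ≈ -0.375 + 1.4142*I)
G(Z) = sqrt(-4 + Z)
G(u)*j(10) - 233 = sqrt(-4 + (-3/8 + I*sqrt(2)))*10 - 233 = sqrt(-35/8 + I*sqrt(2))*10 - 233 = 10*sqrt(-35/8 + I*sqrt(2)) - 233 = -233 + 10*sqrt(-35/8 + I*sqrt(2))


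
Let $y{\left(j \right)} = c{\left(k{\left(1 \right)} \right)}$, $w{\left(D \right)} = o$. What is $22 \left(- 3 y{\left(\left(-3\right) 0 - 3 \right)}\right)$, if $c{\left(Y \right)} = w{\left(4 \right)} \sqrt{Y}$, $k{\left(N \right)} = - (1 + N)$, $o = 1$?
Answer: $- 66 i \sqrt{2} \approx - 93.338 i$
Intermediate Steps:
$w{\left(D \right)} = 1$
$k{\left(N \right)} = -1 - N$
$c{\left(Y \right)} = \sqrt{Y}$ ($c{\left(Y \right)} = 1 \sqrt{Y} = \sqrt{Y}$)
$y{\left(j \right)} = i \sqrt{2}$ ($y{\left(j \right)} = \sqrt{-1 - 1} = \sqrt{-2} = i \sqrt{2}$)
$22 \left(- 3 y{\left(\left(-3\right) 0 - 3 \right)}\right) = 22 \left(- 3 i \sqrt{2}\right) = - 66 i \sqrt{2}$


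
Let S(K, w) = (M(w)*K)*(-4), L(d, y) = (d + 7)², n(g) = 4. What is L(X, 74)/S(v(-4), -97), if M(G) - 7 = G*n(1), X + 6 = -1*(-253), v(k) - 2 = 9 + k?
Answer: 127/21 ≈ 6.0476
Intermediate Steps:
v(k) = 11 + k (v(k) = 2 + (9 + k) = 11 + k)
X = 247 (X = -6 - 1*(-253) = -6 + 253 = 247)
M(G) = 7 + 4*G (M(G) = 7 + G*4 = 7 + 4*G)
L(d, y) = (7 + d)²
S(K, w) = -4*K*(7 + 4*w) (S(K, w) = ((7 + 4*w)*K)*(-4) = (K*(7 + 4*w))*(-4) = -4*K*(7 + 4*w))
L(X, 74)/S(v(-4), -97) = (7 + 247)²/((-4*(11 - 4)*(7 + 4*(-97)))) = 254²/((-4*7*(7 - 388))) = 64516/((-4*7*(-381))) = 64516/10668 = 64516*(1/10668) = 127/21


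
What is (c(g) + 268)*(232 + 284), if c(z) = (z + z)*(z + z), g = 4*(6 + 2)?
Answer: 2251824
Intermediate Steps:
g = 32 (g = 4*8 = 32)
c(z) = 4*z² (c(z) = (2*z)*(2*z) = 4*z²)
(c(g) + 268)*(232 + 284) = (4*32² + 268)*(232 + 284) = (4*1024 + 268)*516 = (4096 + 268)*516 = 4364*516 = 2251824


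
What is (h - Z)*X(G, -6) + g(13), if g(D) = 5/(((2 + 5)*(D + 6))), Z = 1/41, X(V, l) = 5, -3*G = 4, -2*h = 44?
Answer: -600290/5453 ≈ -110.08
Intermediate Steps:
h = -22 (h = -1/2*44 = -22)
G = -4/3 (G = -1/3*4 = -4/3 ≈ -1.3333)
Z = 1/41 ≈ 0.024390
g(D) = 5/(42 + 7*D) (g(D) = 5/((7*(6 + D))) = 5/(42 + 7*D))
(h - Z)*X(G, -6) + g(13) = (-22 - 1*1/41)*5 + 5/(7*(6 + 13)) = (-22 - 1/41)*5 + (5/7)/19 = -903/41*5 + (5/7)*(1/19) = -4515/41 + 5/133 = -600290/5453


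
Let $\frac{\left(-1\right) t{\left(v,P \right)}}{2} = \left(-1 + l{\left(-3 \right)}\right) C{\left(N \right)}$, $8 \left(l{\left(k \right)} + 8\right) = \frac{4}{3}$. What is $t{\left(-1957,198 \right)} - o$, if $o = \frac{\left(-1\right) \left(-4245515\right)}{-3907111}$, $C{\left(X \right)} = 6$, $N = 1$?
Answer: $\frac{418399281}{3907111} \approx 107.09$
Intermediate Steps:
$l{\left(k \right)} = - \frac{47}{6}$ ($l{\left(k \right)} = -8 + \frac{4 \cdot \frac{1}{3}}{8} = -8 + \frac{1}{8} \cdot \frac{4}{3} = -8 + \frac{1}{6} = - \frac{47}{6}$)
$t{\left(v,P \right)} = 106$ ($t{\left(v,P \right)} = - 2 \left(-1 - \frac{47}{6}\right) 6 = - 2 \left(\left(- \frac{53}{6}\right) 6\right) = \left(-2\right) \left(-53\right) = 106$)
$o = - \frac{4245515}{3907111}$ ($o = 4245515 \left(- \frac{1}{3907111}\right) = - \frac{4245515}{3907111} \approx -1.0866$)
$t{\left(-1957,198 \right)} - o = 106 - - \frac{4245515}{3907111} = 106 + \frac{4245515}{3907111} = \frac{418399281}{3907111}$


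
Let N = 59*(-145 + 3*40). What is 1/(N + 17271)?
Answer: 1/15796 ≈ 6.3307e-5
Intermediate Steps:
N = -1475 (N = 59*(-145 + 120) = 59*(-25) = -1475)
1/(N + 17271) = 1/(-1475 + 17271) = 1/15796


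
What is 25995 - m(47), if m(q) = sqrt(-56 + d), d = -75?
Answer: 25995 - I*sqrt(131) ≈ 25995.0 - 11.446*I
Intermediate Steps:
m(q) = I*sqrt(131) (m(q) = sqrt(-56 - 75) = sqrt(-131) = I*sqrt(131))
25995 - m(47) = 25995 - I*sqrt(131)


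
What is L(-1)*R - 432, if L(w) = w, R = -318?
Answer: -114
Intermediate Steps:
L(-1)*R - 432 = -1*(-318) - 432 = 318 - 432 = -114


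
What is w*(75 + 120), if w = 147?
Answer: 28665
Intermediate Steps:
w*(75 + 120) = 147*(75 + 120) = 147*195 = 28665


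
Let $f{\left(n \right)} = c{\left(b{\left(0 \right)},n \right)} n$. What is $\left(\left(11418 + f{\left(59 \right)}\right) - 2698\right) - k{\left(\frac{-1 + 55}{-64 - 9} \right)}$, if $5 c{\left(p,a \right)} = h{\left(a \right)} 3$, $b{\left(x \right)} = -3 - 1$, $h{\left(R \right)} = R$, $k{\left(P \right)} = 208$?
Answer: $\frac{53003}{5} \approx 10601.0$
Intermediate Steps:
$b{\left(x \right)} = -4$ ($b{\left(x \right)} = -3 - 1 = -4$)
$c{\left(p,a \right)} = \frac{3 a}{5}$ ($c{\left(p,a \right)} = \frac{a 3}{5} = \frac{3 a}{5}$)
$f{\left(n \right)} = \frac{3 n^{2}}{5}$ ($f{\left(n \right)} = \frac{3 n}{5} n = \frac{3 n^{2}}{5}$)
$\left(\left(11418 + f{\left(59 \right)}\right) - 2698\right) - k{\left(\frac{-1 + 55}{-64 - 9} \right)} = \left(\left(11418 + \frac{3 \cdot 59^{2}}{5}\right) - 2698\right) - 208 = \left(\left(11418 + \frac{3}{5} \cdot 3481\right) - 2698\right) - 208 = \left(\left(11418 + \frac{10443}{5}\right) - 2698\right) - 208 = \left(\frac{67533}{5} - 2698\right) - 208 = \frac{54043}{5} - 208 = \frac{53003}{5}$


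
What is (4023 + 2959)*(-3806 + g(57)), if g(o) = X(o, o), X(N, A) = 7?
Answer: -26524618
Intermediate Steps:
g(o) = 7
(4023 + 2959)*(-3806 + g(57)) = (4023 + 2959)*(-3806 + 7) = 6982*(-3799) = -26524618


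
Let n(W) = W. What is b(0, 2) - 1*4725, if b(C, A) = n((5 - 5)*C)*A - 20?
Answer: -4745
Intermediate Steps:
b(C, A) = -20 (b(C, A) = ((5 - 5)*C)*A - 20 = (0*C)*A - 20 = 0*A - 20 = 0 - 20 = -20)
b(0, 2) - 1*4725 = -20 - 1*4725 = -20 - 4725 = -4745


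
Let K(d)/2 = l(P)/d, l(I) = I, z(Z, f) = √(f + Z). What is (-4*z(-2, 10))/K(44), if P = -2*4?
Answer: 22*√2 ≈ 31.113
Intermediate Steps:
P = -8
z(Z, f) = √(Z + f)
K(d) = -16/d (K(d) = 2*(-8/d) = -16/d)
(-4*z(-2, 10))/K(44) = (-4*√(-2 + 10))/((-16/44)) = (-8*√2)/((-16*1/44)) = (-8*√2)/(-4/11) = -8*√2*(-11/4) = 22*√2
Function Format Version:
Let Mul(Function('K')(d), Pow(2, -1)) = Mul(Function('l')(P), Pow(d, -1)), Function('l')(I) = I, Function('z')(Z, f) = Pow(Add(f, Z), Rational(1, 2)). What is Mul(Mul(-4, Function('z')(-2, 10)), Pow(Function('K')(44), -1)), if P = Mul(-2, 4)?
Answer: Mul(22, Pow(2, Rational(1, 2))) ≈ 31.113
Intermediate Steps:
P = -8
Function('z')(Z, f) = Pow(Add(Z, f), Rational(1, 2))
Function('K')(d) = Mul(-16, Pow(d, -1)) (Function('K')(d) = Mul(2, Mul(-8, Pow(d, -1))) = Mul(-16, Pow(d, -1)))
Mul(Mul(-4, Function('z')(-2, 10)), Pow(Function('K')(44), -1)) = Mul(Mul(-4, Pow(Add(-2, 10), Rational(1, 2))), Pow(Mul(-16, Pow(44, -1)), -1)) = Mul(Mul(-4, Pow(8, Rational(1, 2))), Pow(Mul(-16, Rational(1, 44)), -1)) = Mul(Mul(-4, Mul(2, Pow(2, Rational(1, 2)))), Pow(Rational(-4, 11), -1)) = Mul(Mul(-8, Pow(2, Rational(1, 2))), Rational(-11, 4)) = Mul(22, Pow(2, Rational(1, 2)))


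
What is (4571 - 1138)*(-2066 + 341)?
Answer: -5921925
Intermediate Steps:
(4571 - 1138)*(-2066 + 341) = 3433*(-1725) = -5921925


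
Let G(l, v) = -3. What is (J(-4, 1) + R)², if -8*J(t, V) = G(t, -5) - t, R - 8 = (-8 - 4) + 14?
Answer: 6241/64 ≈ 97.516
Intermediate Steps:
R = 10 (R = 8 + ((-8 - 4) + 14) = 8 + (-12 + 14) = 8 + 2 = 10)
J(t, V) = 3/8 + t/8 (J(t, V) = -(-3 - t)/8 = 3/8 + t/8)
(J(-4, 1) + R)² = ((3/8 + (⅛)*(-4)) + 10)² = ((3/8 - ½) + 10)² = (-⅛ + 10)² = (79/8)² = 6241/64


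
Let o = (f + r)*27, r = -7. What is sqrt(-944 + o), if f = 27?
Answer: 2*I*sqrt(101) ≈ 20.1*I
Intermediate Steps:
o = 540 (o = (27 - 7)*27 = 20*27 = 540)
sqrt(-944 + o) = sqrt(-944 + 540) = sqrt(-404) = 2*I*sqrt(101)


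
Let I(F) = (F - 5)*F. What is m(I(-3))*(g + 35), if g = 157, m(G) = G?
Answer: 4608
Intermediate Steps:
I(F) = F*(-5 + F) (I(F) = (-5 + F)*F = F*(-5 + F))
m(I(-3))*(g + 35) = (-3*(-5 - 3))*(157 + 35) = -3*(-8)*192 = 24*192 = 4608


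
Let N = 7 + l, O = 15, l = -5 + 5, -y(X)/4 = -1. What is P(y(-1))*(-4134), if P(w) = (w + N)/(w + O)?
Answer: -45474/19 ≈ -2393.4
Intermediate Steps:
y(X) = 4 (y(X) = -4*(-1) = 4)
l = 0
N = 7 (N = 7 + 0 = 7)
P(w) = (7 + w)/(15 + w) (P(w) = (w + 7)/(w + 15) = (7 + w)/(15 + w))
P(y(-1))*(-4134) = ((7 + 4)/(15 + 4))*(-4134) = (11/19)*(-4134) = -45474/19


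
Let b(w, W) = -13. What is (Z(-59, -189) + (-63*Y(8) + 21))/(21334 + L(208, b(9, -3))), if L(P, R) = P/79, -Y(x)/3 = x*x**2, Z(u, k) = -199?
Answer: 3815305/842797 ≈ 4.5270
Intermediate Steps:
Y(x) = -3*x**3 (Y(x) = -3*x*x**2 = -3*x**3)
L(P, R) = P/79 (L(P, R) = P*(1/79) = P/79)
(Z(-59, -189) + (-63*Y(8) + 21))/(21334 + L(208, b(9, -3))) = (-199 + (-(-189)*8**3 + 21))/(21334 + (1/79)*208) = (-199 + (-(-189)*512 + 21))/(21334 + 208/79) = (-199 + (-63*(-1536) + 21))/(1685594/79) = (-199 + (96768 + 21))*(79/1685594) = (-199 + 96789)*(79/1685594) = 96590*(79/1685594) = 3815305/842797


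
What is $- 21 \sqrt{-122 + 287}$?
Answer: $- 21 \sqrt{165} \approx -269.75$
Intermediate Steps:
$- 21 \sqrt{-122 + 287} = - 21 \sqrt{165}$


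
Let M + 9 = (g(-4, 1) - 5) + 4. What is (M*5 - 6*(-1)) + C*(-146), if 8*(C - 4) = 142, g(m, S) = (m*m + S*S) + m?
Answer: -6309/2 ≈ -3154.5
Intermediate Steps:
g(m, S) = m + S**2 + m**2 (g(m, S) = (m**2 + S**2) + m = (S**2 + m**2) + m = m + S**2 + m**2)
C = 87/4 (C = 4 + (1/8)*142 = 4 + 71/4 = 87/4 ≈ 21.750)
M = 3 (M = -9 + (((-4 + 1**2 + (-4)**2) - 5) + 4) = -9 + (((-4 + 1 + 16) - 5) + 4) = -9 + ((13 - 5) + 4) = -9 + (8 + 4) = -9 + 12 = 3)
(M*5 - 6*(-1)) + C*(-146) = (3*5 - 6*(-1)) + (87/4)*(-146) = (15 + 6) - 6351/2 = 21 - 6351/2 = -6309/2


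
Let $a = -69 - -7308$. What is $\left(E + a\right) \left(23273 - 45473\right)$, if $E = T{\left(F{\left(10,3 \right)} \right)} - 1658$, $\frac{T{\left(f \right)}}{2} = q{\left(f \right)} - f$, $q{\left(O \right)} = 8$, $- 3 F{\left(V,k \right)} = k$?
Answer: $-124297800$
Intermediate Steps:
$F{\left(V,k \right)} = - \frac{k}{3}$
$T{\left(f \right)} = 16 - 2 f$ ($T{\left(f \right)} = 2 \left(8 - f\right) = 16 - 2 f$)
$a = 7239$ ($a = -69 + 7308 = 7239$)
$E = -1640$ ($E = \left(16 - 2 \left(\left(- \frac{1}{3}\right) 3\right)\right) - 1658 = \left(16 - -2\right) - 1658 = \left(16 + 2\right) - 1658 = 18 - 1658 = -1640$)
$\left(E + a\right) \left(23273 - 45473\right) = \left(-1640 + 7239\right) \left(23273 - 45473\right) = 5599 \left(-22200\right) = -124297800$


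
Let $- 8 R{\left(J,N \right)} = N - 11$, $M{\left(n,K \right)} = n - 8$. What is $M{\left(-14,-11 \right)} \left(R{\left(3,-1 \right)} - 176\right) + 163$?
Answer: $4002$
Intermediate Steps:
$M{\left(n,K \right)} = -8 + n$
$R{\left(J,N \right)} = \frac{11}{8} - \frac{N}{8}$ ($R{\left(J,N \right)} = - \frac{N - 11}{8} = - \frac{-11 + N}{8} = \frac{11}{8} - \frac{N}{8}$)
$M{\left(-14,-11 \right)} \left(R{\left(3,-1 \right)} - 176\right) + 163 = \left(-8 - 14\right) \left(\left(\frac{11}{8} - - \frac{1}{8}\right) - 176\right) + 163 = - 22 \left(\left(\frac{11}{8} + \frac{1}{8}\right) - 176\right) + 163 = - 22 \left(\frac{3}{2} - 176\right) + 163 = \left(-22\right) \left(- \frac{349}{2}\right) + 163 = 3839 + 163 = 4002$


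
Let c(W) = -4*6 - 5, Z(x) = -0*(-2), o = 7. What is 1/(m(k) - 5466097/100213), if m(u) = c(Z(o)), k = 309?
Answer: -100213/8372274 ≈ -0.011970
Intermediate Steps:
Z(x) = 0 (Z(x) = -1*0 = 0)
c(W) = -29 (c(W) = -24 - 5 = -29)
m(u) = -29
1/(m(k) - 5466097/100213) = 1/(-29 - 5466097/100213) = 1/(-8372274/100213) = -100213/8372274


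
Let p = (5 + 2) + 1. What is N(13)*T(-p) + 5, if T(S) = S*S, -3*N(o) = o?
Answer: -817/3 ≈ -272.33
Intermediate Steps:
N(o) = -o/3
p = 8 (p = 7 + 1 = 8)
T(S) = S²
N(13)*T(-p) + 5 = (-⅓*13)*(-1*8)² + 5 = -13/3*(-8)² + 5 = -13/3*64 + 5 = -832/3 + 5 = -817/3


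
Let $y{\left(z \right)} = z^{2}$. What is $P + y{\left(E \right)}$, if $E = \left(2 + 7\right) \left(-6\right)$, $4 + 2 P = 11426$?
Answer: $8627$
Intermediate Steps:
$P = 5711$ ($P = -2 + \frac{1}{2} \cdot 11426 = -2 + 5713 = 5711$)
$E = -54$ ($E = 9 \left(-6\right) = -54$)
$P + y{\left(E \right)} = 5711 + \left(-54\right)^{2} = 5711 + 2916 = 8627$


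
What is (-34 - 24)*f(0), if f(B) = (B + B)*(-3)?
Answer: 0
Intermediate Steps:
f(B) = -6*B (f(B) = (2*B)*(-3) = -6*B)
(-34 - 24)*f(0) = (-34 - 24)*(-6*0) = -58*0 = 0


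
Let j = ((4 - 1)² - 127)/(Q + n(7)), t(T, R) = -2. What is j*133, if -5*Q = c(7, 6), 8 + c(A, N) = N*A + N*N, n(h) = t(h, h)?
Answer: 7847/8 ≈ 980.88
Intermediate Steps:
n(h) = -2
c(A, N) = -8 + N² + A*N (c(A, N) = -8 + (N*A + N*N) = -8 + (A*N + N²) = -8 + (N² + A*N) = -8 + N² + A*N)
Q = -14 (Q = -(-8 + 6² + 7*6)/5 = -(-8 + 36 + 42)/5 = -⅕*70 = -14)
j = 59/8 (j = ((4 - 1)² - 127)/(-14 - 2) = (3² - 127)/(-16) = (9 - 127)*(-1/16) = -118*(-1/16) = 59/8 ≈ 7.3750)
j*133 = (59/8)*133 = 7847/8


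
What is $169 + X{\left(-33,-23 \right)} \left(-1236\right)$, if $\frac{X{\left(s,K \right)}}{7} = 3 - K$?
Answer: $-224783$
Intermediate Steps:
$X{\left(s,K \right)} = 21 - 7 K$ ($X{\left(s,K \right)} = 7 \left(3 - K\right) = 21 - 7 K$)
$169 + X{\left(-33,-23 \right)} \left(-1236\right) = 169 + \left(21 - -161\right) \left(-1236\right) = 169 + \left(21 + 161\right) \left(-1236\right) = 169 + 182 \left(-1236\right) = 169 - 224952 = -224783$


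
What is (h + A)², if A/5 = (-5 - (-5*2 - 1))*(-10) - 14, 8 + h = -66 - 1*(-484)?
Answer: 1600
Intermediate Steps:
h = 410 (h = -8 + (-66 - 1*(-484)) = -8 + (-66 + 484) = -8 + 418 = 410)
A = -370 (A = 5*((-5 - (-5*2 - 1))*(-10) - 14) = 5*((-5 - (-10 - 1))*(-10) - 14) = 5*((-5 - 1*(-11))*(-10) - 14) = 5*((-5 + 11)*(-10) - 14) = 5*(6*(-10) - 14) = 5*(-60 - 14) = 5*(-74) = -370)
(h + A)² = (410 - 370)² = 40² = 1600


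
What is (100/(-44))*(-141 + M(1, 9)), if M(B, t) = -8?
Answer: 3725/11 ≈ 338.64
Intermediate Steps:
(100/(-44))*(-141 + M(1, 9)) = (100/(-44))*(-141 - 8) = (100*(-1/44))*(-149) = -25/11*(-149) = 3725/11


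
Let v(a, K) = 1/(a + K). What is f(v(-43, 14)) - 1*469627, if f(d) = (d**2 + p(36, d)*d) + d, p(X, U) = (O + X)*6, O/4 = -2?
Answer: -394961207/841 ≈ -4.6963e+5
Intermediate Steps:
O = -8 (O = 4*(-2) = -8)
p(X, U) = -48 + 6*X (p(X, U) = (-8 + X)*6 = -48 + 6*X)
v(a, K) = 1/(K + a)
f(d) = d**2 + 169*d (f(d) = (d**2 + (-48 + 6*36)*d) + d = (d**2 + (-48 + 216)*d) + d = (d**2 + 168*d) + d = d**2 + 169*d)
f(v(-43, 14)) - 1*469627 = (169 + 1/(14 - 43))/(14 - 43) - 1*469627 = (169 + 1/(-29))/(-29) - 469627 = -(169 - 1/29)/29 - 469627 = -1/29*4900/29 - 469627 = -4900/841 - 469627 = -394961207/841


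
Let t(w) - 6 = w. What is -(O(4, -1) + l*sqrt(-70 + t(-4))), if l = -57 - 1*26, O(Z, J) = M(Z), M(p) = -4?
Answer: 4 + 166*I*sqrt(17) ≈ 4.0 + 684.44*I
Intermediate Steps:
O(Z, J) = -4
t(w) = 6 + w
l = -83 (l = -57 - 26 = -83)
-(O(4, -1) + l*sqrt(-70 + t(-4))) = -(-4 - 83*sqrt(-70 + (6 - 4))) = -(-4 - 83*sqrt(-70 + 2)) = -(-4 - 166*I*sqrt(17)) = 4 + 166*I*sqrt(17)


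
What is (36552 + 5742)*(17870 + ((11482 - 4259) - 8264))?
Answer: 711765726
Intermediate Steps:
(36552 + 5742)*(17870 + ((11482 - 4259) - 8264)) = 42294*(17870 + (7223 - 8264)) = 42294*(17870 - 1041) = 42294*16829 = 711765726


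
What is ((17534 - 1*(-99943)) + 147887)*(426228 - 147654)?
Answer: 73923510936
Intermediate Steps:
((17534 - 1*(-99943)) + 147887)*(426228 - 147654) = ((17534 + 99943) + 147887)*278574 = (117477 + 147887)*278574 = 265364*278574 = 73923510936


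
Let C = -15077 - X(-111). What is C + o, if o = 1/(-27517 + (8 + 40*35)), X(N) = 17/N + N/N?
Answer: -14565697660/966033 ≈ -15078.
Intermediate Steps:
X(N) = 1 + 17/N (X(N) = 17/N + 1 = 1 + 17/N)
o = -1/26109 (o = 1/(-27517 + (8 + 1400)) = 1/(-27517 + 1408) = 1/(-26109) = -1/26109 ≈ -3.8301e-5)
C = -1673641/111 (C = -15077 - (17 - 111)/(-111) = -15077 - (-1)*(-94)/111 = -15077 - 1*94/111 = -15077 - 94/111 = -1673641/111 ≈ -15078.)
C + o = -1673641/111 - 1/26109 = -14565697660/966033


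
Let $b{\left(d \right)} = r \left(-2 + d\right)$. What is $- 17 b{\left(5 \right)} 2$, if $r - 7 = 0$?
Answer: $-714$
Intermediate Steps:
$r = 7$ ($r = 7 + 0 = 7$)
$b{\left(d \right)} = -14 + 7 d$ ($b{\left(d \right)} = 7 \left(-2 + d\right) = -14 + 7 d$)
$- 17 b{\left(5 \right)} 2 = - 17 \left(-14 + 7 \cdot 5\right) 2 = - 17 \left(-14 + 35\right) 2 = \left(-17\right) 21 \cdot 2 = \left(-357\right) 2 = -714$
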